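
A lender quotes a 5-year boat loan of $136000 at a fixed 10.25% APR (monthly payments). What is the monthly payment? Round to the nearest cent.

At 10.25% the monthly rate is 0.0085417, so the payment is 136,000 × 0.0085417 / (1 − 1.0085417^−60) = $2,906.36.

$2,906.36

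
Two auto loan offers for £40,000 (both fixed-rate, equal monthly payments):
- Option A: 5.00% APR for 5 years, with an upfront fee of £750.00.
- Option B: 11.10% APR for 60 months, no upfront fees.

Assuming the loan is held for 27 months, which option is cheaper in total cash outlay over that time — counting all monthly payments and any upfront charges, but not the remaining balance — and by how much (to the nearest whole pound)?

Option A by £2,405

Option A: at 5.00% the monthly rate is 0.0041667, so the payment is 40,000 × 0.0041667 / (1 − 1.0041667^−60) = £754.85.
Option B: monthly rate = 11.1%/12 = 0.0092500; payment = 40,000 × 0.0092500 / (1 − (1+0.0092500)^−60) = £871.69.
Over 27 months: Option A costs 27 × £754.85 + £750.00 = £21,130.95; Option B costs 27 × £871.69 = £23,535.63.
Option A is cheaper by £23,535.63 − £21,130.95 = £2,404.68.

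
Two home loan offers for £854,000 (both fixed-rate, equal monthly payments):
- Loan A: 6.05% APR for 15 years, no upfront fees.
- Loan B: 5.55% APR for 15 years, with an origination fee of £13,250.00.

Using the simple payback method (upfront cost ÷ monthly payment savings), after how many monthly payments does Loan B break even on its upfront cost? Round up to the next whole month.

58 months

Loan A: at 6.05% the monthly rate is 0.0050417, so the payment is 854,000 × 0.0050417 / (1 − 1.0050417^−180) = £7,229.63.
Loan B: at 5.55% the monthly rate is 0.0046250, so the payment is 854,000 × 0.0046250 / (1 − 1.0046250^−180) = £7,000.57.
Monthly savings = £7,229.63 − £7,000.57 = £229.06.
Break-even = £13,250.00 / £229.06 = 57.85 → 58 months.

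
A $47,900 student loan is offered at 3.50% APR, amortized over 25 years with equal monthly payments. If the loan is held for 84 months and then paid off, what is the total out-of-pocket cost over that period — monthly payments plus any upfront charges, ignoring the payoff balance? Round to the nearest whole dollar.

$20,143

Monthly rate = 3.5%/12 = 0.0029167; payment = 47,900 × 0.0029167 / (1 − (1+0.0029167)^−300) = $239.80.
Total outlay = 84 × $239.80 = $20,143.20.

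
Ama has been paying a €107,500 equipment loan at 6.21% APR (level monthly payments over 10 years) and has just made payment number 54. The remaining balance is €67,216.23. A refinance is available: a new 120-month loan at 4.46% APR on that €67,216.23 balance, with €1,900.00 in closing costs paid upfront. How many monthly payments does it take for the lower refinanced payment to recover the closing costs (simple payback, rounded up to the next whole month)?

Current payment = 107,500 × 6.21%/12 / (1 − (1+0.0051750)^−120) = €1,204.84.
Refinanced payment = 67,216.23 × 0.0037167 / (1 − (1+0.0037167)^−120) = €695.32.
Monthly savings = €1,204.84 − €695.32 = €509.52.
Break-even = €1,900.00 / €509.52 = 3.73 → 4 months.

4 months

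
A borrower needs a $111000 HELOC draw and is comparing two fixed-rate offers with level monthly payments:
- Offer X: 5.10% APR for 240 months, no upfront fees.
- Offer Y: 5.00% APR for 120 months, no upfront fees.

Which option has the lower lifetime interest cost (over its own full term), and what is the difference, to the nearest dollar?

Offer X: at 5.10% the monthly rate is 0.0042500, so the payment is 111,000 × 0.0042500 / (1 − 1.0042500^−240) = $738.70.
Total interest on Offer X = 240 × $738.70 − $111,000 = $66,288.00.
Offer Y: monthly rate = 5%/12 = 0.0041667; payment = 111,000 × 0.0041667 / (1 − (1+0.0041667)^−120) = $1,177.33.
Total interest on Offer Y = 120 × $1,177.33 − $111,000 = $30,279.60.
Offer Y is lower by $36,008.40.

Offer Y by $36,008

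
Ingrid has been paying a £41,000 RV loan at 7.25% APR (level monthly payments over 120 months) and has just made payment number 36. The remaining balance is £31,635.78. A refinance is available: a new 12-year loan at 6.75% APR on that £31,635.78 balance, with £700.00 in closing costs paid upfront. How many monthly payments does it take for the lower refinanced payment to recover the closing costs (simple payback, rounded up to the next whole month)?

Current payment = 41,000 × 7.25%/12 / (1 − (1+0.0060417)^−120) = £481.34.
Refinanced payment = 31,635.78 × 0.0056250 / (1 − (1+0.0056250)^−144) = £321.14.
Monthly savings = £481.34 − £321.14 = £160.20.
Break-even = £700.00 / £160.20 = 4.37 → 5 months.

5 months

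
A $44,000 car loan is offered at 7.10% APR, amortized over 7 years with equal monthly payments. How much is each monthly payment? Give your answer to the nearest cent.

At 7.10% the monthly rate is 0.0059167, so the payment is 44,000 × 0.0059167 / (1 − 1.0059167^−84) = $666.23.

$666.23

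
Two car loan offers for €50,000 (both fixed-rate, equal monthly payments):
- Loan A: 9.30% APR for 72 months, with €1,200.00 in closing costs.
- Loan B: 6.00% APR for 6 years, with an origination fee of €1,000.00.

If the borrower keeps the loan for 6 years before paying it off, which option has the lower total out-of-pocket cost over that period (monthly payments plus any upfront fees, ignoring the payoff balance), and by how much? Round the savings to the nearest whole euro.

Loan B by €5,967

Loan A: at 9.30% the monthly rate is 0.0077500, so the payment is 50,000 × 0.0077500 / (1 − 1.0077500^−72) = €908.74.
Loan B: monthly rate = 6%/12 = 0.0050000; payment = 50,000 × 0.0050000 / (1 − (1+0.0050000)^−72) = €828.64.
Over 72 months: Loan A costs 72 × €908.74 + €1,200.00 = €66,629.28; Loan B costs 72 × €828.64 + €1,000.00 = €60,662.08.
Loan B is cheaper by €66,629.28 − €60,662.08 = €5,967.20.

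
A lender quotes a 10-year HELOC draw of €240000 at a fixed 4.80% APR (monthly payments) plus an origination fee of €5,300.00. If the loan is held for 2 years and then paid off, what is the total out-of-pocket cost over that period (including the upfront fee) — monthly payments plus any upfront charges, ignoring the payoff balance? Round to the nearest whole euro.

At 4.80% the monthly rate is 0.0040000, so the payment is 240,000 × 0.0040000 / (1 − 1.0040000^−120) = €2,522.17.
Total outlay = 24 × €2,522.17 + €5,300.00 = €65,832.08.

€65,832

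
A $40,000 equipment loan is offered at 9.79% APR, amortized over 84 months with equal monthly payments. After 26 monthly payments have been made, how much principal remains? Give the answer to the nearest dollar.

With monthly rate i = 9.79%/12 = 0.0081583, the balance after k of n payments is P · [(1+i)^n − (1+i)^k] / [(1+i)^n − 1].
(1+0.0081583)^84 = 1.97885750 and (1+0.0081583)^26 = 1.23522864, so the balance is 40,000 × (1.97885750 − 1.23522864) / (1.97885750 − 1) = $30,387.62.

$30,388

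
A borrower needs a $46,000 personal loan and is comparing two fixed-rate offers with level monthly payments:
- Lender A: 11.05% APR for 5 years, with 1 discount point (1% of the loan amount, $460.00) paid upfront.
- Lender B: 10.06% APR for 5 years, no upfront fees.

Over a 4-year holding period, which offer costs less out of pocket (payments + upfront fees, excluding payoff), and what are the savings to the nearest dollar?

Lender B by $1,544

Lender A: at 11.05% the monthly rate is 0.0092083, so the payment is 46,000 × 0.0092083 / (1 − 1.0092083^−60) = $1,001.30.
Lender B: monthly rate = 10.06%/12 = 0.0083833; payment = 46,000 × 0.0083833 / (1 − (1+0.0083833)^−60) = $978.72.
Over 48 months: Lender A costs 48 × $1,001.30 + $460.00 = $48,522.40; Lender B costs 48 × $978.72 = $46,978.56.
Lender B is cheaper by $48,522.40 − $46,978.56 = $1,543.84.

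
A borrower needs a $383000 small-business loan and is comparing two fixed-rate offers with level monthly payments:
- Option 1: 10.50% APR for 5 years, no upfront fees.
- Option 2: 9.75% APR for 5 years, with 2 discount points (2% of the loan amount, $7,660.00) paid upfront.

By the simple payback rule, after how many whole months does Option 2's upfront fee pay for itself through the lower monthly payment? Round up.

55 months

Option 1: monthly rate = 10.5%/12 = 0.0087500; payment = 383,000 × 0.0087500 / (1 − (1+0.0087500)^−60) = $8,232.16.
Option 2: monthly rate = 9.75%/12 = 0.0081250; payment = 383,000 × 0.0081250 / (1 − (1+0.0081250)^−60) = $8,090.59.
Monthly savings = $8,232.16 − $8,090.59 = $141.57.
Break-even = $7,660.00 / $141.57 = 54.11 → 55 months.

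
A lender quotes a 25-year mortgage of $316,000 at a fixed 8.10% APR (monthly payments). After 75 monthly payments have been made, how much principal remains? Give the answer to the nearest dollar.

$284,218

With monthly rate i = 8.1%/12 = 0.0067500, the balance after k of n payments is P · [(1+i)^n − (1+i)^k] / [(1+i)^n − 1].
(1+0.0067500)^300 = 7.52473975 and (1+0.0067500)^75 = 1.65623848, so the balance is 316,000 × (7.52473975 − 1.65623848) / (7.52473975 − 1) = $284,217.68.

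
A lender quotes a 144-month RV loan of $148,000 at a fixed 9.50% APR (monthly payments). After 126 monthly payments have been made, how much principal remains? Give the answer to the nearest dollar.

With monthly rate i = 9.5%/12 = 0.0079167, the balance after k of n payments is P · [(1+i)^n − (1+i)^k] / [(1+i)^n − 1].
(1+0.0079167)^144 = 3.11276430 and (1+0.0079167)^126 = 2.70086550, so the balance is 148,000 × (3.11276430 − 2.70086550) / (3.11276430 − 1) = $28,853.68.

$28,854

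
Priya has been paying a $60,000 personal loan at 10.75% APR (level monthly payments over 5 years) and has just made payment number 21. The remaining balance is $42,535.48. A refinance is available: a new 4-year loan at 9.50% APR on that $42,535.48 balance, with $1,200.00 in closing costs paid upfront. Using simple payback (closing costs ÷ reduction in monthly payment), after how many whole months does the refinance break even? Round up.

6 months

Current payment = 60,000 × 10.75%/12 / (1 − (1+0.0089583)^−60) = $1,297.08.
Refinanced payment = 42,535.48 × 0.0079167 / (1 − (1+0.0079167)^−48) = $1,068.62.
Monthly savings = $1,297.08 − $1,068.62 = $228.46.
Break-even = $1,200.00 / $228.46 = 5.25 → 6 months.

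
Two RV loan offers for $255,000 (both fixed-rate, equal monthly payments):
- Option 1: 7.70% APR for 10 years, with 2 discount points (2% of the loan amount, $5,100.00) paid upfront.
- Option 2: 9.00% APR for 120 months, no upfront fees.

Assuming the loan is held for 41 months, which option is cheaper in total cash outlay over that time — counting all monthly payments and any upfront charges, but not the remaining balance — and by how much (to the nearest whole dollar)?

Option 1: at 7.70% the monthly rate is 0.0064167, so the payment is 255,000 × 0.0064167 / (1 − 1.0064167^−120) = $3,053.58.
Option 2: at 9.00% the monthly rate is 0.0075000, so the payment is 255,000 × 0.0075000 / (1 − 1.0075000^−120) = $3,230.23.
Over 41 months: Option 1 costs 41 × $3,053.58 + $5,100.00 = $130,296.78; Option 2 costs 41 × $3,230.23 = $132,439.43.
Option 1 is cheaper by $132,439.43 − $130,296.78 = $2,142.65.

Option 1 by $2,143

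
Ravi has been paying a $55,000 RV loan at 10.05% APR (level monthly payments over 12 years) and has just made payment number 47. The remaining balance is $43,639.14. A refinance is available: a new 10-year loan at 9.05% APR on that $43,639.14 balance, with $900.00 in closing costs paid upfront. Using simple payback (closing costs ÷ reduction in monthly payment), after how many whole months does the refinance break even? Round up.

9 months

Current payment = 55,000 × 10.05%/12 / (1 − (1+0.0083750)^−144) = $658.88.
Refinanced payment = 43,639.14 × 0.0075417 / (1 − (1+0.0075417)^−120) = $553.98.
Monthly savings = $658.88 − $553.98 = $104.90.
Break-even = $900.00 / $104.90 = 8.58 → 9 months.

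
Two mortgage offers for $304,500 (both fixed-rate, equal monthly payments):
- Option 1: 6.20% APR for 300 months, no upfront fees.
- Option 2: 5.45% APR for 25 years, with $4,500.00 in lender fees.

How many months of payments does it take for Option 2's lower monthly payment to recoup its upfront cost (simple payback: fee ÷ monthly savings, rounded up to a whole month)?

Option 1: at 6.20% the monthly rate is 0.0051667, so the payment is 304,500 × 0.0051667 / (1 − 1.0051667^−300) = $1,999.29.
Option 2: at 5.45% the monthly rate is 0.0045417, so the payment is 304,500 × 0.0045417 / (1 − 1.0045417^−300) = $1,860.82.
Monthly savings = $1,999.29 − $1,860.82 = $138.47.
Break-even = $4,500.00 / $138.47 = 32.50 → 33 months.

33 months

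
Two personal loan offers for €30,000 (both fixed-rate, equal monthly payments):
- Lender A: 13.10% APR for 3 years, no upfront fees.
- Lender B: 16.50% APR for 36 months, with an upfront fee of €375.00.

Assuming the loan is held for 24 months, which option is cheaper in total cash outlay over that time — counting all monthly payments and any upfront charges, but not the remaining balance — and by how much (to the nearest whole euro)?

Lender A by €1,572

Lender A: monthly rate = 13.1%/12 = 0.0109167; payment = 30,000 × 0.0109167 / (1 − (1+0.0109167)^−36) = €1,012.26.
Lender B: monthly rate = 16.5%/12 = 0.0137500; payment = 30,000 × 0.0137500 / (1 − (1+0.0137500)^−36) = €1,062.13.
Over 24 months: Lender A costs 24 × €1,012.26 = €24,294.24; Lender B costs 24 × €1,062.13 + €375.00 = €25,866.12.
Lender A is cheaper by €25,866.12 − €24,294.24 = €1,571.88.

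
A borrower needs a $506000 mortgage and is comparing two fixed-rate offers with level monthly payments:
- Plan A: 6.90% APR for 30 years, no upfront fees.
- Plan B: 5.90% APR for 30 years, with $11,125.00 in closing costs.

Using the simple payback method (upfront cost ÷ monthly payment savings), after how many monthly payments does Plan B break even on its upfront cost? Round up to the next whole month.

34 months

Plan A: at 6.90% the monthly rate is 0.0057500, so the payment is 506,000 × 0.0057500 / (1 − 1.0057500^−360) = $3,332.52.
Plan B: at 5.90% the monthly rate is 0.0049167, so the payment is 506,000 × 0.0049167 / (1 − 1.0049167^−360) = $3,001.27.
Monthly savings = $3,332.52 − $3,001.27 = $331.25.
Break-even = $11,125.00 / $331.25 = 33.58 → 34 months.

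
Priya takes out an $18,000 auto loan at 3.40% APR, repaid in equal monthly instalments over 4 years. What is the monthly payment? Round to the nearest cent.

Monthly rate = 3.4%/12 = 0.0028333; payment = 18,000 × 0.0028333 / (1 − (1+0.0028333)^−48) = $401.61.

$401.61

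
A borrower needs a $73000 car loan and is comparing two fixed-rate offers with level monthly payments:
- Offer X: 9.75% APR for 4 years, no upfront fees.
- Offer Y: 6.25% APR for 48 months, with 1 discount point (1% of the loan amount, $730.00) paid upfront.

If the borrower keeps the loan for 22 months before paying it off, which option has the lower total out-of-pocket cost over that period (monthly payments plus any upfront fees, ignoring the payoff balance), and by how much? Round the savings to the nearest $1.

Offer X: at 9.75% the monthly rate is 0.0081250, so the payment is 73,000 × 0.0081250 / (1 − 1.0081250^−48) = $1,842.72.
Offer Y: at 6.25% the monthly rate is 0.0052083, so the payment is 73,000 × 0.0052083 / (1 − 1.0052083^−48) = $1,722.79.
Over 22 months: Offer X costs 22 × $1,842.72 = $40,539.84; Offer Y costs 22 × $1,722.79 + $730.00 = $38,631.38.
Offer Y is cheaper by $40,539.84 − $38,631.38 = $1,908.46.

Offer Y by $1,908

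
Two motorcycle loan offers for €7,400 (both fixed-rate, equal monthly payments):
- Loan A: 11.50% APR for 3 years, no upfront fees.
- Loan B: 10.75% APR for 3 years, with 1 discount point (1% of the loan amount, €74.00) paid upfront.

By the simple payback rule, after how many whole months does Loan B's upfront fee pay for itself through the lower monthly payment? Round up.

29 months

Loan A: monthly rate = 11.5%/12 = 0.0095833; payment = 7,400 × 0.0095833 / (1 − (1+0.0095833)^−36) = €244.02.
Loan B: at 10.75% the monthly rate is 0.0089583, so the payment is 7,400 × 0.0089583 / (1 − 1.0089583^−36) = €241.39.
Monthly savings = €244.02 − €241.39 = €2.63.
Break-even = €74.00 / €2.63 = 28.14 → 29 months.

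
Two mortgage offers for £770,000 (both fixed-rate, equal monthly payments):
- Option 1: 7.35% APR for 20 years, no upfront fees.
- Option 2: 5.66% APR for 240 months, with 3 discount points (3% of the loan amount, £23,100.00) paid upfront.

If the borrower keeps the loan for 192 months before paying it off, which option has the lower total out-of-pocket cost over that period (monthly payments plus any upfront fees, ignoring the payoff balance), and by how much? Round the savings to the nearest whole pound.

Option 2 by £123,987

Option 1: monthly rate = 7.35%/12 = 0.0061250; payment = 770,000 × 0.0061250 / (1 − (1+0.0061250)^−240) = £6,132.64.
Option 2: at 5.66% the monthly rate is 0.0047167, so the payment is 770,000 × 0.0047167 / (1 − 1.0047167^−240) = £5,366.56.
Over 192 months: Option 1 costs 192 × £6,132.64 = £1,177,466.88; Option 2 costs 192 × £5,366.56 + £23,100.00 = £1,053,479.52.
Option 2 is cheaper by £1,177,466.88 − £1,053,479.52 = £123,987.36.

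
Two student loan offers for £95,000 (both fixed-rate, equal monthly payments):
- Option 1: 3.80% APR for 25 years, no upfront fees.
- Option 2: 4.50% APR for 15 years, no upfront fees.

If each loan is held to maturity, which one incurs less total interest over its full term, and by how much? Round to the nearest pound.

Option 2 by £16,490

Option 1: at 3.80% the monthly rate is 0.0031667, so the payment is 95,000 × 0.0031667 / (1 − 1.0031667^−300) = £491.01.
Total interest on Option 1 = 300 × £491.01 − £95,000 = £52,303.00.
Option 2: at 4.50% the monthly rate is 0.0037500, so the payment is 95,000 × 0.0037500 / (1 − 1.0037500^−180) = £726.74.
Total interest on Option 2 = 180 × £726.74 − £95,000 = £35,813.20.
Option 2 is lower by £16,489.80.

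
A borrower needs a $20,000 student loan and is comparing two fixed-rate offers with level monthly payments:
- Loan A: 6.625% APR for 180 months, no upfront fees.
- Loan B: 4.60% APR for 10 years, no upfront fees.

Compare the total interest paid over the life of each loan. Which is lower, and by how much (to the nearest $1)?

Loan A: at 6.625% the monthly rate is 0.0055208, so the payment is 20,000 × 0.0055208 / (1 − 1.0055208^−180) = $175.60.
Total interest on Loan A = 180 × $175.60 − $20,000 = $11,608.00.
Loan B: monthly rate = 4.6%/12 = 0.0038333; payment = 20,000 × 0.0038333 / (1 − (1+0.0038333)^−120) = $208.24.
Total interest on Loan B = 120 × $208.24 − $20,000 = $4,988.80.
Loan B is lower by $6,619.20.

Loan B by $6,619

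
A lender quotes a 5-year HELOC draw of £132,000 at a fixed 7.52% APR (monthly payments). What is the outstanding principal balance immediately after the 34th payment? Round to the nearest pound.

£63,308

With monthly rate i = 7.52%/12 = 0.0062667, the balance after k of n payments is P · [(1+i)^n − (1+i)^k] / [(1+i)^n − 1].
(1+0.0062667)^60 = 1.45473938 and (1+0.0062667)^34 = 1.23664471, so the balance is 132,000 × (1.45473938 − 1.23664471) / (1.45473938 − 1) = £63,307.68.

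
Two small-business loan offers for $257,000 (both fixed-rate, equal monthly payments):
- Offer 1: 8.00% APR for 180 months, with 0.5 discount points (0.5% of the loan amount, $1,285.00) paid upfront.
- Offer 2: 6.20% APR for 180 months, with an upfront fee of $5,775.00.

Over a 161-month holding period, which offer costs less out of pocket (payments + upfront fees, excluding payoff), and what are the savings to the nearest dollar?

Offer 2 by $37,281

Offer 1: at 8.00% the monthly rate is 0.0066667, so the payment is 257,000 × 0.0066667 / (1 − 1.0066667^−180) = $2,456.03.
Offer 2: monthly rate = 6.2%/12 = 0.0051667; payment = 257,000 × 0.0051667 / (1 − (1+0.0051667)^−180) = $2,196.58.
Over 161 months: Offer 1 costs 161 × $2,456.03 + $1,285.00 = $396,705.83; Offer 2 costs 161 × $2,196.58 + $5,775.00 = $359,424.38.
Offer 2 is cheaper by $396,705.83 − $359,424.38 = $37,281.45.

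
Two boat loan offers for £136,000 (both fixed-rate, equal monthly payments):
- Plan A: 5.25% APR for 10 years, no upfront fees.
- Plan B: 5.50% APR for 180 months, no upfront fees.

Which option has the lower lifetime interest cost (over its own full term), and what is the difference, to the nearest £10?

Plan A: monthly rate = 5.25%/12 = 0.0043750; payment = 136,000 × 0.0043750 / (1 − (1+0.0043750)^−120) = £1,459.17.
Total interest on Plan A = 120 × £1,459.17 − £136,000 = £39,100.40.
Plan B: at 5.50% the monthly rate is 0.0045833, so the payment is 136,000 × 0.0045833 / (1 − 1.0045833^−180) = £1,111.23.
Total interest on Plan B = 180 × £1,111.23 − £136,000 = £64,021.40.
Plan A is lower by £24,921.00.

Plan A by £24,920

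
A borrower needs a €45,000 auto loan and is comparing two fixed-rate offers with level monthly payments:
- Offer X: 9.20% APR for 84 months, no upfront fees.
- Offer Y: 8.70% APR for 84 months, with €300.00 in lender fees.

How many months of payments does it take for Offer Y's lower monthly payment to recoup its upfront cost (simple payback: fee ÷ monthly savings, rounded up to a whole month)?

Offer X: monthly rate = 9.2%/12 = 0.0076667; payment = 45,000 × 0.0076667 / (1 − (1+0.0076667)^−84) = €728.58.
Offer Y: at 8.70% the monthly rate is 0.0072500, so the payment is 45,000 × 0.0072500 / (1 − 1.0072500^−84) = €717.18.
Monthly savings = €728.58 − €717.18 = €11.40.
Break-even = €300.00 / €11.40 = 26.32 → 27 months.

27 months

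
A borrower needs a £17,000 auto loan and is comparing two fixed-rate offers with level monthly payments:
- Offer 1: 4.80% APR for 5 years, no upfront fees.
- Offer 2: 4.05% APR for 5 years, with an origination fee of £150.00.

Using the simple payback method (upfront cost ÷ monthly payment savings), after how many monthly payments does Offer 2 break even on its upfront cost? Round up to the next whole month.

Offer 1: at 4.80% the monthly rate is 0.0040000, so the payment is 17,000 × 0.0040000 / (1 − 1.0040000^−60) = £319.26.
Offer 2: monthly rate = 4.05%/12 = 0.0033750; payment = 17,000 × 0.0033750 / (1 − (1+0.0033750)^−60) = £313.46.
Monthly savings = £319.26 − £313.46 = £5.80.
Break-even = £150.00 / £5.80 = 25.86 → 26 months.

26 months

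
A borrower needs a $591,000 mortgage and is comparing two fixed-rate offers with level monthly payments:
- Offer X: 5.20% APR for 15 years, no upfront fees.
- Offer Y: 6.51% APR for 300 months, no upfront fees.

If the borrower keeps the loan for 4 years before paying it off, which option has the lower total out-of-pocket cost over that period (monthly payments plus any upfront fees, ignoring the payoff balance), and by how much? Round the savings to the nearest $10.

Offer X: monthly rate = 5.2%/12 = 0.0043333; payment = 591,000 × 0.0043333 / (1 − (1+0.0043333)^−180) = $4,735.39.
Offer Y: at 6.51% the monthly rate is 0.0054250, so the payment is 591,000 × 0.0054250 / (1 − 1.0054250^−300) = $3,994.17.
Over 48 months: Offer X costs 48 × $4,735.39 = $227,298.72; Offer Y costs 48 × $3,994.17 = $191,720.16.
Offer Y is cheaper by $227,298.72 − $191,720.16 = $35,578.56.

Offer Y by $35,580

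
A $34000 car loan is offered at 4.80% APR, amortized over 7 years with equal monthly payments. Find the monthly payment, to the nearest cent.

Monthly rate = 4.8%/12 = 0.0040000; payment = 34,000 × 0.0040000 / (1 − (1+0.0040000)^−84) = $477.36.

$477.36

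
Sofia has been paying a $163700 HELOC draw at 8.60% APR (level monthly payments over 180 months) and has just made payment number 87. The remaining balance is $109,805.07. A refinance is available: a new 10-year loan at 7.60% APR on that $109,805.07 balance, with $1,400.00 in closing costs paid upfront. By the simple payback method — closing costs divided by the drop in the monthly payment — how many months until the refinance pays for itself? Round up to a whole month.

Current payment = 163,700 × 8.6%/12 / (1 − (1+0.0071667)^−180) = $1,621.63.
Refinanced payment = 109,805.07 × 0.0063333 / (1 − (1+0.0063333)^−120) = $1,309.14.
Monthly savings = $1,621.63 − $1,309.14 = $312.49.
Break-even = $1,400.00 / $312.49 = 4.48 → 5 months.

5 months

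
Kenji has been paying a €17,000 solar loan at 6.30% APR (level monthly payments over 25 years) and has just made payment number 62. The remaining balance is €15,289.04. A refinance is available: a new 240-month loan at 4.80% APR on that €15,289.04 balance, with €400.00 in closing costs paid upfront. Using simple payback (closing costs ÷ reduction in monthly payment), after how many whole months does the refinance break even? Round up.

Current payment = 17,000 × 6.3%/12 / (1 − (1+0.0052500)^−300) = €112.67.
Refinanced payment = 15,289.04 × 0.0040000 / (1 − (1+0.0040000)^−240) = €99.22.
Monthly savings = €112.67 − €99.22 = €13.45.
Break-even = €400.00 / €13.45 = 29.74 → 30 months.

30 months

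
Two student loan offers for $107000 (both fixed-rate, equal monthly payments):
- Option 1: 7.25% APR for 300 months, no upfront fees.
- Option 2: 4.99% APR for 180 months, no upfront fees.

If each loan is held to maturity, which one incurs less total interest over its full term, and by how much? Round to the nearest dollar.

Option 1: monthly rate = 7.25%/12 = 0.0060417; payment = 107,000 × 0.0060417 / (1 − (1+0.0060417)^−300) = $773.40.
Total interest on Option 1 = 300 × $773.40 − $107,000 = $125,020.00.
Option 2: monthly rate = 4.99%/12 = 0.0041583; payment = 107,000 × 0.0041583 / (1 − (1+0.0041583)^−180) = $845.59.
Total interest on Option 2 = 180 × $845.59 − $107,000 = $45,206.20.
Option 2 is lower by $79,813.80.

Option 2 by $79,814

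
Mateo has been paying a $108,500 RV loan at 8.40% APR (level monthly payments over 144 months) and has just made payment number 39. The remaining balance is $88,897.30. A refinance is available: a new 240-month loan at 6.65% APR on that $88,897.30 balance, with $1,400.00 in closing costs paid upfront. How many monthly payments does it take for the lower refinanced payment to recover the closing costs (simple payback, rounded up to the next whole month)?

Current payment = 108,500 × 8.4%/12 / (1 − (1+0.0070000)^−144) = $1,198.39.
Refinanced payment = 88,897.30 × 0.0055417 / (1 − (1+0.0055417)^−240) = $670.67.
Monthly savings = $1,198.39 − $670.67 = $527.72.
Break-even = $1,400.00 / $527.72 = 2.65 → 3 months.

3 months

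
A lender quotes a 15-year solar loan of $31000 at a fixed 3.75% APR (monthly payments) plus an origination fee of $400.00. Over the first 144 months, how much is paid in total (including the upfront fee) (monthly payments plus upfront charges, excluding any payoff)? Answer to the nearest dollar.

Monthly rate = 3.75%/12 = 0.0031250; payment = 31,000 × 0.0031250 / (1 − (1+0.0031250)^−180) = $225.44.
Total outlay = 144 × $225.44 + $400.00 = $32,863.36.

$32,863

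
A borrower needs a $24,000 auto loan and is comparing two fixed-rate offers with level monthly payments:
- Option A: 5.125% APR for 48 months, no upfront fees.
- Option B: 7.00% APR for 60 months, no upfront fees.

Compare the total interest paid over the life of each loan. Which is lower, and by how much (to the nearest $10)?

Option A by $1,920

Option A: at 5.125% the monthly rate is 0.0042708, so the payment is 24,000 × 0.0042708 / (1 − 1.0042708^−48) = $554.06.
Total interest on Option A = 48 × $554.06 − $24,000 = $2,594.88.
Option B: at 7.00% the monthly rate is 0.0058333, so the payment is 24,000 × 0.0058333 / (1 − 1.0058333^−60) = $475.23.
Total interest on Option B = 60 × $475.23 − $24,000 = $4,513.80.
Option A is lower by $1,918.92.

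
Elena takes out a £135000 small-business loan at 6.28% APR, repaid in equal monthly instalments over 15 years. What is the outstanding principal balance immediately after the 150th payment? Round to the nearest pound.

With monthly rate i = 6.28%/12 = 0.0052333, the balance after k of n payments is P · [(1+i)^n − (1+i)^k] / [(1+i)^n − 1].
(1+0.0052333)^180 = 2.55881348 and (1+0.0052333)^150 = 2.18792379, so the balance is 135,000 × (2.55881348 − 2.18792379) / (2.55881348 − 1) = £32,120.65.

£32,121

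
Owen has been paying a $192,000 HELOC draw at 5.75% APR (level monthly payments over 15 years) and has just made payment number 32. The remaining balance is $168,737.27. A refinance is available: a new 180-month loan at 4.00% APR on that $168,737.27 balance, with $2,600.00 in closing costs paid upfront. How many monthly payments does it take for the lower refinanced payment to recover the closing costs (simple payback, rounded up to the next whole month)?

Current payment = 192,000 × 5.75%/12 / (1 − (1+0.0047917)^−180) = $1,594.39.
Refinanced payment = 168,737.27 × 0.0033333 / (1 − (1+0.0033333)^−180) = $1,248.13.
Monthly savings = $1,594.39 − $1,248.13 = $346.26.
Break-even = $2,600.00 / $346.26 = 7.51 → 8 months.

8 months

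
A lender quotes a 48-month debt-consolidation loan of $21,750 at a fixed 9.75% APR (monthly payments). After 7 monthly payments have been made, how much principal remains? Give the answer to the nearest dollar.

With monthly rate i = 9.75%/12 = 0.0081250, the balance after k of n payments is P · [(1+i)^n − (1+i)^k] / [(1+i)^n − 1].
(1+0.0081250)^48 = 1.47465513 and (1+0.0081250)^7 = 1.05828025, so the balance is 21,750 × (1.47465513 − 1.05828025) / (1.47465513 − 1) = $19,079.44.

$19,079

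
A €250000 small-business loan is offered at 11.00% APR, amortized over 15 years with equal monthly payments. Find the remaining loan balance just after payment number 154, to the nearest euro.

With monthly rate i = 11%/12 = 0.0091667, the balance after k of n payments is P · [(1+i)^n − (1+i)^k] / [(1+i)^n − 1].
(1+0.0091667)^180 = 5.16798777 and (1+0.0091667)^154 = 4.07648785, so the balance is 250,000 × (5.16798777 − 4.07648785) / (5.16798777 − 1) = €65,469.24.

€65,469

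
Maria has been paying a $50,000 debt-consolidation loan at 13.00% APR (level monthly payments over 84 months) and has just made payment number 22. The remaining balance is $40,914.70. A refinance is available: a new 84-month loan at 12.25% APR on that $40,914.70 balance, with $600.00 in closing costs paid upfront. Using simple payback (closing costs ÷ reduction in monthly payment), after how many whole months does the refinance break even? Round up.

Current payment = 50,000 × 13%/12 / (1 − (1+0.0108333)^−84) = $909.60.
Refinanced payment = 40,914.70 × 0.0102083 / (1 − (1+0.0102083)^−84) = $727.74.
Monthly savings = $909.60 − $727.74 = $181.86.
Break-even = $600.00 / $181.86 = 3.30 → 4 months.

4 months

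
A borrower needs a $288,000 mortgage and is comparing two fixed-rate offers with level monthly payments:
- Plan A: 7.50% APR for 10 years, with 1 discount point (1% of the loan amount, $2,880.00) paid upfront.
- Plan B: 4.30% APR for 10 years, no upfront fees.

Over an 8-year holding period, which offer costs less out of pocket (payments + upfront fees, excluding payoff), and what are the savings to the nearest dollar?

Plan A: at 7.50% the monthly rate is 0.0062500, so the payment is 288,000 × 0.0062500 / (1 − 1.0062500^−120) = $3,418.61.
Plan B: monthly rate = 4.3%/12 = 0.0035833; payment = 288,000 × 0.0035833 / (1 − (1+0.0035833)^−120) = $2,957.10.
Over 96 months: Plan A costs 96 × $3,418.61 + $2,880.00 = $331,066.56; Plan B costs 96 × $2,957.10 = $283,881.60.
Plan B is cheaper by $331,066.56 − $283,881.60 = $47,184.96.

Plan B by $47,185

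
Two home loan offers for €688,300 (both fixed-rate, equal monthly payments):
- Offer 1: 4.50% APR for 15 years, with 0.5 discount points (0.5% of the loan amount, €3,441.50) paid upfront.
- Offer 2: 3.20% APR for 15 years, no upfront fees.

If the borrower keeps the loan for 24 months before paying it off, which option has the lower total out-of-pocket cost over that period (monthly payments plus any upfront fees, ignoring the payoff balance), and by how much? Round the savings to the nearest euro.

Offer 2 by €14,138

Offer 1: at 4.50% the monthly rate is 0.0037500, so the payment is 688,300 × 0.0037500 / (1 − 1.0037500^−180) = €5,265.45.
Offer 2: at 3.20% the monthly rate is 0.0026667, so the payment is 688,300 × 0.0026667 / (1 − 1.0026667^−180) = €4,819.76.
Over 24 months: Offer 1 costs 24 × €5,265.45 + €3,441.50 = €129,812.30; Offer 2 costs 24 × €4,819.76 = €115,674.24.
Offer 2 is cheaper by €129,812.30 − €115,674.24 = €14,138.06.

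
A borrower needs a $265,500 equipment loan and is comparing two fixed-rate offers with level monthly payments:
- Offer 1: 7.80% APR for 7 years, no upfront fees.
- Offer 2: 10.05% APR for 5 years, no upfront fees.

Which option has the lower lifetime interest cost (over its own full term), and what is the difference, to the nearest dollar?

Offer 1: monthly rate = 7.8%/12 = 0.0065000; payment = 265,500 × 0.0065000 / (1 − (1+0.0065000)^−84) = $4,111.73.
Total interest on Offer 1 = 84 × $4,111.73 − $265,500 = $79,885.32.
Offer 2: monthly rate = 10.05%/12 = 0.0083750; payment = 265,500 × 0.0083750 / (1 − (1+0.0083750)^−60) = $5,647.62.
Total interest on Offer 2 = 60 × $5,647.62 − $265,500 = $73,357.20.
Offer 2 is lower by $6,528.12.

Offer 2 by $6,528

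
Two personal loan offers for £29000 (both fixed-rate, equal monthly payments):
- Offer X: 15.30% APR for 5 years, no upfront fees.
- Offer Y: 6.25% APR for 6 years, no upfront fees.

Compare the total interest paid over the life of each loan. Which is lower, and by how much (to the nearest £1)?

Offer X: monthly rate = 15.3%/12 = 0.0127500; payment = 29,000 × 0.0127500 / (1 − (1+0.0127500)^−60) = £694.48.
Total interest on Offer X = 60 × £694.48 − £29,000 = £12,668.80.
Offer Y: monthly rate = 6.25%/12 = 0.0052083; payment = 29,000 × 0.0052083 / (1 − (1+0.0052083)^−72) = £484.04.
Total interest on Offer Y = 72 × £484.04 − £29,000 = £5,850.88.
Offer Y is lower by £6,817.92.

Offer Y by £6,818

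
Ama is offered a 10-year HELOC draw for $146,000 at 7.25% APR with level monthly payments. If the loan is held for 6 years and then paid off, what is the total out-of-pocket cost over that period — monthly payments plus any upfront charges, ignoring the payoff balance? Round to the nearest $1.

Monthly rate = 7.25%/12 = 0.0060417; payment = 146,000 × 0.0060417 / (1 − (1+0.0060417)^−120) = $1,714.06.
Total outlay = 72 × $1,714.06 = $123,412.32.

$123,412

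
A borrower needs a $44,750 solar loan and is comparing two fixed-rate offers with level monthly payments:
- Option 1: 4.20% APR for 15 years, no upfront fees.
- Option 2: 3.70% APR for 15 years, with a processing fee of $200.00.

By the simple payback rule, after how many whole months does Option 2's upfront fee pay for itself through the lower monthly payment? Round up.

Option 1: at 4.20% the monthly rate is 0.0035000, so the payment is 44,750 × 0.0035000 / (1 − 1.0035000^−180) = $335.51.
Option 2: at 3.70% the monthly rate is 0.0030833, so the payment is 44,750 × 0.0030833 / (1 − 1.0030833^−180) = $324.32.
Monthly savings = $335.51 − $324.32 = $11.19.
Break-even = $200.00 / $11.19 = 17.87 → 18 months.

18 months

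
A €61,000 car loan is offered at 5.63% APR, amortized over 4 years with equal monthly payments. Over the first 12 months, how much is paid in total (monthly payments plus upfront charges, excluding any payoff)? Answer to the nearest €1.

Monthly rate = 5.63%/12 = 0.0046917; payment = 61,000 × 0.0046917 / (1 − (1+0.0046917)^−48) = €1,422.26.
Total outlay = 12 × €1,422.26 = €17,067.12.

€17,067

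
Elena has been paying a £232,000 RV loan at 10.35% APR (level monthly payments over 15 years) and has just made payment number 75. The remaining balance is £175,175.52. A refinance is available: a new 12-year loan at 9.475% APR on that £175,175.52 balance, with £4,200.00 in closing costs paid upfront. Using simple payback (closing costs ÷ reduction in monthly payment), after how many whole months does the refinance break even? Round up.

9 months

Current payment = 232,000 × 10.35%/12 / (1 − (1+0.0086250)^−180) = £2,542.99.
Refinanced payment = 175,175.52 × 0.0078958 / (1 − (1+0.0078958)^−144) = £2,040.70.
Monthly savings = £2,542.99 − £2,040.70 = £502.29.
Break-even = £4,200.00 / £502.29 = 8.36 → 9 months.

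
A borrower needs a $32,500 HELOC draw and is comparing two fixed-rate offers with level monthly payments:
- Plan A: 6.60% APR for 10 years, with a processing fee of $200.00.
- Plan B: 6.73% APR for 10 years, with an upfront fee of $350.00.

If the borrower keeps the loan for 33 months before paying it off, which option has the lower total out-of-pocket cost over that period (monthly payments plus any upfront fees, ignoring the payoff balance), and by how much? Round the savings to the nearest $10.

Plan A by $220

Plan A: monthly rate = 6.6%/12 = 0.0055000; payment = 32,500 × 0.0055000 / (1 − (1+0.0055000)^−120) = $370.69.
Plan B: at 6.73% the monthly rate is 0.0056083, so the payment is 32,500 × 0.0056083 / (1 − 1.0056083^−120) = $372.85.
Over 33 months: Plan A costs 33 × $370.69 + $200.00 = $12,432.77; Plan B costs 33 × $372.85 + $350.00 = $12,654.05.
Plan A is cheaper by $12,654.05 − $12,432.77 = $221.28.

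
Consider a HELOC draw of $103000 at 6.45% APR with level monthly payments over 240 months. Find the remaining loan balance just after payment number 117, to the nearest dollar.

$68,709

With monthly rate i = 6.45%/12 = 0.0053750, the balance after k of n payments is P · [(1+i)^n − (1+i)^k] / [(1+i)^n − 1].
(1+0.0053750)^240 = 3.62025874 and (1+0.0053750)^117 = 1.87234364, so the balance is 103,000 × (3.62025874 − 1.87234364) / (3.62025874 − 1) = $68,708.96.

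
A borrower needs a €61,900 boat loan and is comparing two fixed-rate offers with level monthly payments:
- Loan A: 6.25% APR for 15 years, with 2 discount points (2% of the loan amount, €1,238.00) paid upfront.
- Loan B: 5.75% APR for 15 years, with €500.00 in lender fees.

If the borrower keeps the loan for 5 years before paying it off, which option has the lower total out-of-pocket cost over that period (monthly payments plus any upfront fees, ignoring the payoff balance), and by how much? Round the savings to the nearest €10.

Loan B by €1,740

Loan A: monthly rate = 6.25%/12 = 0.0052083; payment = 61,900 × 0.0052083 / (1 − (1+0.0052083)^−180) = €530.74.
Loan B: monthly rate = 5.75%/12 = 0.0047917; payment = 61,900 × 0.0047917 / (1 − (1+0.0047917)^−180) = €514.02.
Over 60 months: Loan A costs 60 × €530.74 + €1,238.00 = €33,082.40; Loan B costs 60 × €514.02 + €500.00 = €31,341.20.
Loan B is cheaper by €33,082.40 − €31,341.20 = €1,741.20.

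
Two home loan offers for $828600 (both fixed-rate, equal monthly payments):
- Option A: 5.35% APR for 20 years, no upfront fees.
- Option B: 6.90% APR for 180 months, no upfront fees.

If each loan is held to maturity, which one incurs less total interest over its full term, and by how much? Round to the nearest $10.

Option B by $18,910

Option A: at 5.35% the monthly rate is 0.0044583, so the payment is 828,600 × 0.0044583 / (1 − 1.0044583^−240) = $5,629.86.
Total interest on Option A = 240 × $5,629.86 − $828,600 = $522,566.40.
Option B: at 6.90% the monthly rate is 0.0057500, so the payment is 828,600 × 0.0057500 / (1 − 1.0057500^−180) = $7,401.44.
Total interest on Option B = 180 × $7,401.44 − $828,600 = $503,659.20.
Option B is lower by $18,907.20.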